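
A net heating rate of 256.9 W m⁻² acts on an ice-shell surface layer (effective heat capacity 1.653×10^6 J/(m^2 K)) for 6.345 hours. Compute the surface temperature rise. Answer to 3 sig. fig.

3.55 K

Areal heat capacity C = 1.653×10^6 J/(m^2 K) (given).
Net heat input Q = F Δt = 256.9 × (6.345 hours × 3600 s/hour) = 5.87×10^6 J/m².
ΔT = Q / C = 5.87×10^6 / 1.65×10^6 = 3.55 K.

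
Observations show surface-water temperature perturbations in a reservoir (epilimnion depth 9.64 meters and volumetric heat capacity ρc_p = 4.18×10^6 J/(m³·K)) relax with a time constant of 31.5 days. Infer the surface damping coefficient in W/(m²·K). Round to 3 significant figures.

14.8

Areal heat capacity C = ρc_p × D = 4.18×10^6 × 9.64 = 4.03×10^7 J/(m^2 K).
τ = 31.5 days = 2.72×10^6 s.
λ = C / τ = 4.03×10^7 / 2.72×10^6 = 14.8 W/(m²·K).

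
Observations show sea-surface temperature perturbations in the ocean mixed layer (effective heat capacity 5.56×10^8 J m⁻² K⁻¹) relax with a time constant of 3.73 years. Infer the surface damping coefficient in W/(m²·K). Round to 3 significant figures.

4.72

Areal heat capacity C = 5.56×10^8 J m⁻² K⁻¹ (given).
τ = 3.73 years = 1.18×10^8 s.
λ = C / τ = 5.56×10^8 / 1.18×10^8 = 4.72 W/(m²·K).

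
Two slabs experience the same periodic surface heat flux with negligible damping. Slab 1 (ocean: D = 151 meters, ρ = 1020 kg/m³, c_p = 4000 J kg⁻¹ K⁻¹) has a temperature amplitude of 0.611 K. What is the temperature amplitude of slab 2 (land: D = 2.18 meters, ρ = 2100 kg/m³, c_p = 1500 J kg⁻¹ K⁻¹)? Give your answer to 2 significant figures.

C_ocean = 6.16×10^8 J/(m²·K); C_land = 6.87×10^6 J/(m²·K).
A ∝ 1/C ⇒ A_land = A_ocean × C_ocean/C_land = 0.611 × 89.7 = 54.8 K.

55 K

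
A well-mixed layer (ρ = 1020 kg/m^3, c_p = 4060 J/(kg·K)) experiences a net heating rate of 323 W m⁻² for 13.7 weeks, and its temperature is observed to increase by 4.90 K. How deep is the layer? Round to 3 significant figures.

132 m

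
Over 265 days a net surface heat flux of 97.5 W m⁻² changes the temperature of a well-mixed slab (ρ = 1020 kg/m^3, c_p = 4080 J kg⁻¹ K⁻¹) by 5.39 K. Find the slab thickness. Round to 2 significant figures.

100 m

Heat input Q = F Δt = 97.5 × 2.29×10^7 s = 2.23×10^9 J/m².
Required areal heat capacity C = Q / ΔT = 4.14×10^8 J/(m²·K).
Depth D = C / (ρ c_p) = 4.14×10^8 / (1020 × 4080) = 99.5 m.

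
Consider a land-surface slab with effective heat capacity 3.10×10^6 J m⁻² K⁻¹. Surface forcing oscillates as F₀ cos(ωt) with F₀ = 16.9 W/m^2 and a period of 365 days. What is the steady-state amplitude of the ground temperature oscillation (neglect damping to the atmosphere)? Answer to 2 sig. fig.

Areal heat capacity C = 3.10×10^6 J m⁻² K⁻¹ (given).
Angular frequency ω = 2π / T = 2π / 3.15×10^7 s = 1.99×10^-7 s⁻¹.
Cω = 3.10×10^6 × 1.99×10^-7 = 0.618 W/(m²·K).
Amplitude A = F₀ / (Cω) = 16.9 / 0.618 = 27.4 K.

27 K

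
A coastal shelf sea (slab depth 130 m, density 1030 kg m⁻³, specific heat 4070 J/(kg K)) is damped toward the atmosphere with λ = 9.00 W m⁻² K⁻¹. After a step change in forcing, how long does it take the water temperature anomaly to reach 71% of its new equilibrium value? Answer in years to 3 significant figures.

2.38 years

Areal heat capacity C = ρ c_p D = 1030 × 4070 × 130 = 5.45×10^8 J/(m^2 K).
τ = C / λ = 5.45×10^8 / 9.00 = 6.06×10^7 s.
Fraction reached: 1 − e^(−t/τ) = 0.71 ⇒ t = −τ ln(1 − 0.71) = τ × 1.24.
t = 7.50×10^7 s = 2.38 years.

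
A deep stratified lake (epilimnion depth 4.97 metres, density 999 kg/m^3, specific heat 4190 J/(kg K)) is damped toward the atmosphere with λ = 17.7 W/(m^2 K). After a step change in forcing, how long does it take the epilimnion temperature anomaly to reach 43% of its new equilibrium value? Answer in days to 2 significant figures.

Areal heat capacity C = ρ c_p D = 999 × 4190 × 4.97 = 2.08×10^7 J m⁻² K⁻¹.
τ = C / λ = 2.08×10^7 / 17.7 = 1.18×10^6 s.
Fraction reached: 1 − e^(−t/τ) = 0.43 ⇒ t = −τ ln(1 − 0.43) = τ × 0.562.
t = 6.61×10^5 s = 7.65 days.

7.6 days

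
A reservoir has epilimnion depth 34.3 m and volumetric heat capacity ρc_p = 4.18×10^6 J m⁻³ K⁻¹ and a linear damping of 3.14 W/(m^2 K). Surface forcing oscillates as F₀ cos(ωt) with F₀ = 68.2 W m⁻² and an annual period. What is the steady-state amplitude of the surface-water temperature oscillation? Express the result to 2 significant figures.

2.4 K

Areal heat capacity C = ρc_p × D = 4.18×10^6 × 34.3 = 1.43×10^8 J m⁻² K⁻¹.
Angular frequency ω = 2π / T = 2π / 3.15×10^7 s = 1.99×10^-7 s⁻¹.
√((Cω)² + λ²) = √((28.6)² + 3.14²) = 28.7 W/(m²·K).
Amplitude A = F₀ / √((Cω)²+λ²) = 68.2 / 28.7 = 2.37 K.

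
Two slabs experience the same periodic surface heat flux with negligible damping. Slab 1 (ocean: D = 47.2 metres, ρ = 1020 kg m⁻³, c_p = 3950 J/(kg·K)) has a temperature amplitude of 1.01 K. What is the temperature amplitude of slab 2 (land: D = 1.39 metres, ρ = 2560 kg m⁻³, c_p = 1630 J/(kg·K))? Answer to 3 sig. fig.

C_ocean = 1.90×10^8 J/(m²·K); C_land = 5.80×10^6 J/(m²·K).
A ∝ 1/C ⇒ A_land = A_ocean × C_ocean/C_land = 1.01 × 32.8 = 33.1 K.

33.1 K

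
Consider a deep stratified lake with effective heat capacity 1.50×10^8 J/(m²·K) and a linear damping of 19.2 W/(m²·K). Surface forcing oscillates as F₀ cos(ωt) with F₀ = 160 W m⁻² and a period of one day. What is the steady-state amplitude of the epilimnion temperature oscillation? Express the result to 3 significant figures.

Areal heat capacity C = 1.50×10^8 J/(m²·K) (given).
Angular frequency ω = 2π / T = 2π / 86400 s = 7.27×10^-5 s⁻¹.
√((Cω)² + λ²) = √((10900)² + 19.2²) = 10900 W/(m²·K).
Amplitude A = F₀ / √((Cω)²+λ²) = 160 / 10900 = 0.0147 K.

0.0147 K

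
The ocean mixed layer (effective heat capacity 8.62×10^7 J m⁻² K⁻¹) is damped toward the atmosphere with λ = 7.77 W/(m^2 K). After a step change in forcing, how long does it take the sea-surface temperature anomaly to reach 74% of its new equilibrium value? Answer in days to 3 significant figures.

173 days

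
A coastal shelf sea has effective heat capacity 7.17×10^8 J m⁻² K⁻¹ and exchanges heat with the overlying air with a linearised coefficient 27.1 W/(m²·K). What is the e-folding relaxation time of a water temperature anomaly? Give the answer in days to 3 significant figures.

Areal heat capacity C = 7.17×10^8 J m⁻² K⁻¹ (given).
Relaxation time τ = C / λ = 7.17×10^8 / 27.1 = 2.65×10^7 s.
In days: 2.65×10^7 s / (86400 s/day) = 306 days.

306 days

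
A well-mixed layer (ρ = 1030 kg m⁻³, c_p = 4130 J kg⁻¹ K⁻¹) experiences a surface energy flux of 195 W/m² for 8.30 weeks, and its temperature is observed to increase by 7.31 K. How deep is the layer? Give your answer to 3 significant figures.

31.5 m

Heat input Q = F Δt = 195 × 5.02×10^6 s = 9.79×10^8 J/m².
Required areal heat capacity C = Q / ΔT = 1.34×10^8 J/(m²·K).
Depth D = C / (ρ c_p) = 1.34×10^8 / (1030 × 4130) = 31.5 m.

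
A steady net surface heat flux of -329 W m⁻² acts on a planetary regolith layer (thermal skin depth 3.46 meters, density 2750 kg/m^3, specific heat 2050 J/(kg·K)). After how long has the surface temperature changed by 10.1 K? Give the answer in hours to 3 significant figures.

166 hours

Areal heat capacity C = ρ c_p D = 2750 × 2050 × 3.46 = 1.95×10^7 J m⁻² K⁻¹.
Time required: Δt = C ΔT / F = 1.95×10^7 × -10.1 / -329 = 5.99×10^5 s.
In hours: 5.99×10^5 s / (3600 s/hour) = 166 hours.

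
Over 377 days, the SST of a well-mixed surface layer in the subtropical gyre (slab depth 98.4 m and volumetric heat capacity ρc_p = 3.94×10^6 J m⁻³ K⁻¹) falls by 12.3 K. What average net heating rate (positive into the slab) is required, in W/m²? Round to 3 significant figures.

Areal heat capacity C = ρc_p × D = 3.94×10^6 × 98.4 = 3.88×10^8 J/(m^2 K).
Required heat per unit area: Q = C ΔT = 3.88×10^8 × -12.3 = -4.77×10^9 J/m².
Flux F = Q / Δt = -4.77×10^9 / 3.26×10^7 s = -146 W/m².

-146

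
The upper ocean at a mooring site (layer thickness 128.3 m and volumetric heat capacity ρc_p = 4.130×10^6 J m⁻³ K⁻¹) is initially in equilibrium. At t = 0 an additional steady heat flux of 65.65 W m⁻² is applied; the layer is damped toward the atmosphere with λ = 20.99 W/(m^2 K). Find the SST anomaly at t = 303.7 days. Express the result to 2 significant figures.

2.0 K

Areal heat capacity C = ρc_p × D = 4.130×10^6 × 128.3 = 5.30×10^8 J/(m^2 K).
τ = C / λ = 5.30×10^8 / 20.99 = 2.52×10^7 s.
Equilibrium anomaly ΔT_eq = F / λ = 65.65 / 20.99 = 3.13 K.
t = 303.7 days = 2.62×10^7 s, so t/τ = 1.04.
ΔT(t) = ΔT_eq (1 − e^(−t/τ)) = 3.13 × (1 − e^−1.04) = 2.02 K.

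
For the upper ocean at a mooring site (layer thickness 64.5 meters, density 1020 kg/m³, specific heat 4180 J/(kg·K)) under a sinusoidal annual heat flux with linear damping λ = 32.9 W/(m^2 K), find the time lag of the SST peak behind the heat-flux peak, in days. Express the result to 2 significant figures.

Areal heat capacity C = ρ c_p D = 1020 × 4180 × 64.5 = 2.75×10^8 J/(m^2 K).
ω = 2π / 3.15×10^7 s = 1.99×10^-7 s⁻¹.
Phase lag φ = arctan(Cω/λ) = arctan(54.8/32.9) = 1.03 rad.
Time lag = φ / ω = 1.03 / 1.99×10^-7 = 5.17×10^6 s = 59.8 days.

60 days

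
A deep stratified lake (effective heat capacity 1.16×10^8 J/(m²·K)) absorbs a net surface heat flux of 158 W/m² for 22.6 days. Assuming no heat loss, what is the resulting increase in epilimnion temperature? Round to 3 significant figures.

2.66 K

Areal heat capacity C = 1.16×10^8 J/(m²·K) (given).
Net heat input Q = F Δt = 158 × (22.6 days × 86400 s/day) = 3.09×10^8 J/m².
ΔT = Q / C = 3.09×10^8 / 1.16×10^8 = 2.66 K.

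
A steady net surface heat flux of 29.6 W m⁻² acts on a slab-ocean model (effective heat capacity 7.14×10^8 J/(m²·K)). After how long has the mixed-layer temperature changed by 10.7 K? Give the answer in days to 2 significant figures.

Areal heat capacity C = 7.14×10^8 J/(m²·K) (given).
Time required: Δt = C ΔT / F = 7.14×10^8 × 10.7 / 29.6 = 2.58×10^8 s.
In days: 2.58×10^8 s / (86400 s/day) = 2990 days.

3000 days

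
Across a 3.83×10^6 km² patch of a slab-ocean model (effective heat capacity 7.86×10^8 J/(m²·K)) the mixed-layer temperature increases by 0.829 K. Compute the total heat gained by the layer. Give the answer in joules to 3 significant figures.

2.50×10^21 J

Areal heat capacity C = 7.86×10^8 J/(m²·K) (given).
Heat per unit area: q = C ΔT = 7.86×10^8 × 0.829 = 6.52×10^8 J/m².
Total heat: Q = q × A = 6.52×10^8 × (3.83×10^6 × 10⁶ m²) = 2.50×10^21 J.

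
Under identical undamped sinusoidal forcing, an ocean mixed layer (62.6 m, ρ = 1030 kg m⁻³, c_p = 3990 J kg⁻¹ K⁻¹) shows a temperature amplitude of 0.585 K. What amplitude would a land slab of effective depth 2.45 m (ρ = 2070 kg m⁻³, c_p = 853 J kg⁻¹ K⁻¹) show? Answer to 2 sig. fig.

C_ocean = 2.57×10^8 J/(m²·K); C_land = 4.33×10^6 J/(m²·K).
A ∝ 1/C ⇒ A_land = A_ocean × C_ocean/C_land = 0.585 × 59.5 = 34.8 K.

35 K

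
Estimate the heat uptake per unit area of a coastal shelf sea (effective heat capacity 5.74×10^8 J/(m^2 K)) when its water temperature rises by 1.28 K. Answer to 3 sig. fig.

Areal heat capacity C = 5.74×10^8 J/(m^2 K) (given).
ΔQ = C ΔT = 5.74×10^8 × 1.28 = 7.35×10^8 J/m².

7.35×10^8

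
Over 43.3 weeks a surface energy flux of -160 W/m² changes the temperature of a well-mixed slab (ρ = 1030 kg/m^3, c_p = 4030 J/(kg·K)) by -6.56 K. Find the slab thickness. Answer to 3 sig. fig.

154 m

Heat input Q = F Δt = -160 × 2.62×10^7 s = -4.19×10^9 J/m².
Required areal heat capacity C = Q / ΔT = 6.39×10^8 J/(m²·K).
Depth D = C / (ρ c_p) = 6.39×10^8 / (1030 × 4030) = 154 m.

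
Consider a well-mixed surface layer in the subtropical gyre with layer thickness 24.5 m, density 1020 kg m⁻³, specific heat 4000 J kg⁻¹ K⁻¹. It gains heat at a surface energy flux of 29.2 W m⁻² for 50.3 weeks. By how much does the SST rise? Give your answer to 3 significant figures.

Areal heat capacity C = ρ c_p D = 1020 × 4000 × 24.5 = 1.00×10^8 J m⁻² K⁻¹.
Net heat input Q = F Δt = 29.2 × (50.3 weeks × 6.048×10^5 s/week) = 8.88×10^8 J/m².
ΔT = Q / C = 8.88×10^8 / 1.00×10^8 = 8.89 K.

8.89 K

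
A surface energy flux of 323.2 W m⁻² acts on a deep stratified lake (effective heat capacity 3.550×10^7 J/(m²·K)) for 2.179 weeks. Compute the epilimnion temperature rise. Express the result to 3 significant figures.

12.0 K

Areal heat capacity C = 3.550×10^7 J/(m²·K) (given).
Net heat input Q = F Δt = 323.2 × (2.179 weeks × 6.048×10^5 s/week) = 4.26×10^8 J/m².
ΔT = Q / C = 4.26×10^8 / 3.55×10^7 = 12.0 K.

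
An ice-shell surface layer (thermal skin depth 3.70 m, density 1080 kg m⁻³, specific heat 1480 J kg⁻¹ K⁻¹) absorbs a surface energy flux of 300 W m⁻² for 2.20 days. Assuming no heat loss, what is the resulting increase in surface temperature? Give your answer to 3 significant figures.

9.64 K

Areal heat capacity C = ρ c_p D = 1080 × 1480 × 3.70 = 5.91×10^6 J/(m^2 K).
Net heat input Q = F Δt = 300 × (2.20 days × 86400 s/day) = 5.70×10^7 J/m².
ΔT = Q / C = 5.70×10^7 / 5.91×10^6 = 9.64 K.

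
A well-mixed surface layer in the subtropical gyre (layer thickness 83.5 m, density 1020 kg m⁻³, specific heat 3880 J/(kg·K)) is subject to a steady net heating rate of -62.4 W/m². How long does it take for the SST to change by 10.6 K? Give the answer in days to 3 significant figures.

650 days

Areal heat capacity C = ρ c_p D = 1020 × 3880 × 83.5 = 3.30×10^8 J/(m²·K).
Time required: Δt = C ΔT / F = 3.30×10^8 × -10.6 / -62.4 = 5.61×10^7 s.
In days: 5.61×10^7 s / (86400 s/day) = 650 days.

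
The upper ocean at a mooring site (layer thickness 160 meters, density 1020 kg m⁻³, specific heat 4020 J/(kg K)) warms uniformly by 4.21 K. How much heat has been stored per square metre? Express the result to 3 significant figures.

2.76×10^9

Areal heat capacity C = ρ c_p D = 1020 × 4020 × 160 = 6.56×10^8 J m⁻² K⁻¹.
ΔQ = C ΔT = 6.56×10^8 × 4.21 = 2.76×10^9 J/m².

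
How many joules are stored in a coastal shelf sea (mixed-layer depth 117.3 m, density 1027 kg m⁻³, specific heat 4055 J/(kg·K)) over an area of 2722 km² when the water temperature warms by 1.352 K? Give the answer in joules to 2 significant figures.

Areal heat capacity C = ρ c_p D = 1027 × 4055 × 117.3 = 4.88×10^8 J/(m²·K).
Heat per unit area: q = C ΔT = 4.88×10^8 × 1.352 = 6.60×10^8 J/m².
Total heat: Q = q × A = 6.60×10^8 × (2722 × 10⁶ m²) = 1.80×10^18 J.

1.8×10^18 J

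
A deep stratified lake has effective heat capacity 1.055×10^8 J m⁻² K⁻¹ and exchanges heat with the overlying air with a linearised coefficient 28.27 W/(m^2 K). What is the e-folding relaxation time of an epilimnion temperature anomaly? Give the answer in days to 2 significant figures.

43 days

Areal heat capacity C = 1.055×10^8 J m⁻² K⁻¹ (given).
Relaxation time τ = C / λ = 1.05×10^8 / 28.27 = 3.73×10^6 s.
In days: 3.73×10^6 s / (86400 s/day) = 43.2 days.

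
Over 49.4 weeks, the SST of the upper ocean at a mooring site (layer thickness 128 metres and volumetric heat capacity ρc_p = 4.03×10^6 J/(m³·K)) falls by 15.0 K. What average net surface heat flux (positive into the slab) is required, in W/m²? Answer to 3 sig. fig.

Areal heat capacity C = ρc_p × D = 4.03×10^6 × 128 = 5.16×10^8 J/(m^2 K).
Required heat per unit area: Q = C ΔT = 5.16×10^8 × -15.0 = -7.74×10^9 J/m².
Flux F = Q / Δt = -7.74×10^9 / 2.99×10^7 s = -259 W/m².

-259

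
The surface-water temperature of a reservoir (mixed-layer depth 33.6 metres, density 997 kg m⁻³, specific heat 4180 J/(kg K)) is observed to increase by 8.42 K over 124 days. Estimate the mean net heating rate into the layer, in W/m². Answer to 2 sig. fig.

Areal heat capacity C = ρ c_p D = 997 × 4180 × 33.6 = 1.40×10^8 J/(m²·K).
Required heat per unit area: Q = C ΔT = 1.40×10^8 × 8.42 = 1.18×10^9 J/m².
Flux F = Q / Δt = 1.18×10^9 / 1.07×10^7 s = 110 W/m².

110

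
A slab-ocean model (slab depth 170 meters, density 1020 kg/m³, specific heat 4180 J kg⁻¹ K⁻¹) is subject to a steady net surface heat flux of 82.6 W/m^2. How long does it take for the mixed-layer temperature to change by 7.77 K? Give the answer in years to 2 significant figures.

2.2 years

Areal heat capacity C = ρ c_p D = 1020 × 4180 × 170 = 7.25×10^8 J/(m^2 K).
Time required: Δt = C ΔT / F = 7.25×10^8 × 7.77 / 82.6 = 6.82×10^7 s.
In years: 6.82×10^7 s / (3.156×10^7 s/year) = 2.16 years.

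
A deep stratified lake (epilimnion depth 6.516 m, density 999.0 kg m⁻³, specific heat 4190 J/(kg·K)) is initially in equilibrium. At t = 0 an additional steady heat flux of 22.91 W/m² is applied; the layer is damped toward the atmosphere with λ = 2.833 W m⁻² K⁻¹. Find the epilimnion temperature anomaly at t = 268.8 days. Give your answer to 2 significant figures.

Areal heat capacity C = ρ c_p D = 999.0 × 4190 × 6.516 = 2.73×10^7 J m⁻² K⁻¹.
τ = C / λ = 2.73×10^7 / 2.833 = 9.63×10^6 s.
Equilibrium anomaly ΔT_eq = F / λ = 22.91 / 2.833 = 8.09 K.
t = 268.8 days = 2.32×10^7 s, so t/τ = 2.41.
ΔT(t) = ΔT_eq (1 − e^(−t/τ)) = 8.09 × (1 − e^−2.41) = 7.36 K.

7.4 K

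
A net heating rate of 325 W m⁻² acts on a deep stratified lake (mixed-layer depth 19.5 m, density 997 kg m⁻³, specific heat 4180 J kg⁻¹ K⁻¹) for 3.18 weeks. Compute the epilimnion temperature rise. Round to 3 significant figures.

Areal heat capacity C = ρ c_p D = 997 × 4180 × 19.5 = 8.13×10^7 J/(m²·K).
Net heat input Q = F Δt = 325 × (3.18 weeks × 6.048×10^5 s/week) = 6.25×10^8 J/m².
ΔT = Q / C = 6.25×10^8 / 8.13×10^7 = 7.69 K.

7.69 K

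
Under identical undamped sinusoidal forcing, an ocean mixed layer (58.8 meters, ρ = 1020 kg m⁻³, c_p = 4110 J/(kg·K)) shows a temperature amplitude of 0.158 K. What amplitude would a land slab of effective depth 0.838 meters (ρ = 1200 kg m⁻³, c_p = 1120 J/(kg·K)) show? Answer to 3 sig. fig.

C_ocean = 2.47×10^8 J/(m²·K); C_land = 1.13×10^6 J/(m²·K).
A ∝ 1/C ⇒ A_land = A_ocean × C_ocean/C_land = 0.158 × 219 = 34.6 K.

34.6 K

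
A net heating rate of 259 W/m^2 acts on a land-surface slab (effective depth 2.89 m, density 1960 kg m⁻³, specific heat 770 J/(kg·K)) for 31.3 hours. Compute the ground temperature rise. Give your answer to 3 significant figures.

Areal heat capacity C = ρ c_p D = 1960 × 770 × 2.89 = 4.36×10^6 J m⁻² K⁻¹.
Net heat input Q = F Δt = 259 × (31.3 hours × 3600 s/hour) = 2.92×10^7 J/m².
ΔT = Q / C = 2.92×10^7 / 4.36×10^6 = 6.69 K.

6.69 K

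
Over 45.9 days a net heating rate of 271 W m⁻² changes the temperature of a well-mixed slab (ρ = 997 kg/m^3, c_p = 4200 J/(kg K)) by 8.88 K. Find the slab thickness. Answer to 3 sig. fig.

28.9 m

Heat input Q = F Δt = 271 × 3.97×10^6 s = 1.07×10^9 J/m².
Required areal heat capacity C = Q / ΔT = 1.21×10^8 J/(m²·K).
Depth D = C / (ρ c_p) = 1.21×10^8 / (997 × 4200) = 28.9 m.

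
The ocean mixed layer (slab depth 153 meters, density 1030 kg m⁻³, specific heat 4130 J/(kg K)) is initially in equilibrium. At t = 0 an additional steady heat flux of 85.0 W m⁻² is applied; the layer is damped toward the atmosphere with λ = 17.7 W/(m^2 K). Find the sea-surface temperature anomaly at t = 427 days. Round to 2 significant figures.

Areal heat capacity C = ρ c_p D = 1030 × 4130 × 153 = 6.51×10^8 J/(m^2 K).
τ = C / λ = 6.51×10^8 / 17.7 = 3.68×10^7 s.
Equilibrium anomaly ΔT_eq = F / λ = 85.0 / 17.7 = 4.80 K.
t = 427 days = 3.69×10^7 s, so t/τ = 1.00.
ΔT(t) = ΔT_eq (1 − e^(−t/τ)) = 4.80 × (1 − e^−1.00) = 3.04 K.

3.0 K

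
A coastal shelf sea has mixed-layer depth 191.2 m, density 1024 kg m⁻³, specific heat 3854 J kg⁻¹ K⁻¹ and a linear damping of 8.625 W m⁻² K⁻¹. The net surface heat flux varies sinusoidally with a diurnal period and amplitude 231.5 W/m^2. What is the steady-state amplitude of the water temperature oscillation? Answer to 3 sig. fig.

0.00422 K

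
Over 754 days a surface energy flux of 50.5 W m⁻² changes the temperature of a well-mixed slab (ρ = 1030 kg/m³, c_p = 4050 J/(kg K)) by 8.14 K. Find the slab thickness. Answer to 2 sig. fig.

97 m

Heat input Q = F Δt = 50.5 × 6.51×10^7 s = 3.29×10^9 J/m².
Required areal heat capacity C = Q / ΔT = 4.04×10^8 J/(m²·K).
Depth D = C / (ρ c_p) = 4.04×10^8 / (1030 × 4050) = 96.9 m.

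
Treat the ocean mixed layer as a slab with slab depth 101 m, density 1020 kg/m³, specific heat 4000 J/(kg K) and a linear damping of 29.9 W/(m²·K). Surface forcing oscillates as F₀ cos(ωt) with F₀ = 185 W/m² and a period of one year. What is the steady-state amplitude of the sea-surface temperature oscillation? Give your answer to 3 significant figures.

Areal heat capacity C = ρ c_p D = 1020 × 4000 × 101 = 4.12×10^8 J/(m^2 K).
Angular frequency ω = 2π / T = 2π / 3.15×10^7 s = 1.99×10^-7 s⁻¹.
√((Cω)² + λ²) = √((82.1)² + 29.9²) = 87.4 W/(m²·K).
Amplitude A = F₀ / √((Cω)²+λ²) = 185 / 87.4 = 2.12 K.

2.12 K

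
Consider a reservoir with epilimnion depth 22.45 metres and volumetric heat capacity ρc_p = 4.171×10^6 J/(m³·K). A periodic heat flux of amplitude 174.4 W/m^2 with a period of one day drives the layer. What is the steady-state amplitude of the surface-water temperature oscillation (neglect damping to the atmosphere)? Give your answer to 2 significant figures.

0.026 K

Areal heat capacity C = ρc_p × D = 4.171×10^6 × 22.45 = 9.36×10^7 J/(m²·K).
Angular frequency ω = 2π / T = 2π / 86400 s = 7.27×10^-5 s⁻¹.
Cω = 9.36×10^7 × 7.27×10^-5 = 6810 W/(m²·K).
Amplitude A = F₀ / (Cω) = 174.4 / 6810 = 0.0256 K.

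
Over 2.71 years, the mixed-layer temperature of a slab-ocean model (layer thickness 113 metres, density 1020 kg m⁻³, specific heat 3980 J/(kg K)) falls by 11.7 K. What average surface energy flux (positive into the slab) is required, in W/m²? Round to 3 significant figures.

-62.8

Areal heat capacity C = ρ c_p D = 1020 × 3980 × 113 = 4.59×10^8 J/(m²·K).
Required heat per unit area: Q = C ΔT = 4.59×10^8 × -11.7 = -5.37×10^9 J/m².
Flux F = Q / Δt = -5.37×10^9 / 8.55×10^7 s = -62.8 W/m².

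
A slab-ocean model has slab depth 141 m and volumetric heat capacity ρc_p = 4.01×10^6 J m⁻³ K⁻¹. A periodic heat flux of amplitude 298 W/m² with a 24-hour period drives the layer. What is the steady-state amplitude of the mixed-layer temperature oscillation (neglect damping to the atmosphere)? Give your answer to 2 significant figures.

0.0072 K

Areal heat capacity C = ρc_p × D = 4.01×10^6 × 141 = 5.65×10^8 J/(m^2 K).
Angular frequency ω = 2π / T = 2π / 86400 s = 7.27×10^-5 s⁻¹.
Cω = 5.65×10^8 × 7.27×10^-5 = 41100 W/(m²·K).
Amplitude A = F₀ / (Cω) = 298 / 41100 = 0.00725 K.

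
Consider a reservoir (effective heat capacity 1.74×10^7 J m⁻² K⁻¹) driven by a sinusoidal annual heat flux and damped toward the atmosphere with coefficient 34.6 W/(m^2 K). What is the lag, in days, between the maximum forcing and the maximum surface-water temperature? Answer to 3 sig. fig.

5.80 days

Areal heat capacity C = 1.74×10^7 J m⁻² K⁻¹ (given).
ω = 2π / 3.15×10^7 s = 1.99×10^-7 s⁻¹.
Phase lag φ = arctan(Cω/λ) = arctan(3.47/34.6) = 0.0999 rad.
Time lag = φ / ω = 0.0999 / 1.99×10^-7 = 5.01×10^5 s = 5.80 days.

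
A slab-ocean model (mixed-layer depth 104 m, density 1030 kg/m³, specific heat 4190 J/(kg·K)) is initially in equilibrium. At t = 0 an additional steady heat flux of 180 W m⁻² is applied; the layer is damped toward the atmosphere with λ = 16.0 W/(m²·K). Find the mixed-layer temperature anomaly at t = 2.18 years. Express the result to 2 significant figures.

Areal heat capacity C = ρ c_p D = 1030 × 4190 × 104 = 4.49×10^8 J/(m^2 K).
τ = C / λ = 4.49×10^8 / 16.0 = 2.81×10^7 s.
Equilibrium anomaly ΔT_eq = F / λ = 180 / 16.0 = 11.2 K.
t = 2.18 years = 6.88×10^7 s, so t/τ = 2.45.
ΔT(t) = ΔT_eq (1 − e^(−t/τ)) = 11.2 × (1 − e^−2.45) = 10.3 K.

10 K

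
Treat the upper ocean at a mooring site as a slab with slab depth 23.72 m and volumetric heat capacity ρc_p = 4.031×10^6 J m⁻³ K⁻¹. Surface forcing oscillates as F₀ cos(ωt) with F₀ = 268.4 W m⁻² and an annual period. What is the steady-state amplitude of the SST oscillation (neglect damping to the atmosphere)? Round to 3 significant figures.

Areal heat capacity C = ρc_p × D = 4.031×10^6 × 23.72 = 9.56×10^7 J m⁻² K⁻¹.
Angular frequency ω = 2π / T = 2π / 3.15×10^7 s = 1.99×10^-7 s⁻¹.
Cω = 9.56×10^7 × 1.99×10^-7 = 19.1 W/(m²·K).
Amplitude A = F₀ / (Cω) = 268.4 / 19.1 = 14.1 K.

14.1 K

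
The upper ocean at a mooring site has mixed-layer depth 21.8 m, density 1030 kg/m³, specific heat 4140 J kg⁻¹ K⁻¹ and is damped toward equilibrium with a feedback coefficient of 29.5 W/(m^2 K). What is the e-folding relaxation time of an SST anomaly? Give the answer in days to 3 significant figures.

Areal heat capacity C = ρ c_p D = 1030 × 4140 × 21.8 = 9.30×10^7 J/(m²·K).
Relaxation time τ = C / λ = 9.30×10^7 / 29.5 = 3.15×10^6 s.
In days: 3.15×10^6 s / (86400 s/day) = 36.5 days.

36.5 days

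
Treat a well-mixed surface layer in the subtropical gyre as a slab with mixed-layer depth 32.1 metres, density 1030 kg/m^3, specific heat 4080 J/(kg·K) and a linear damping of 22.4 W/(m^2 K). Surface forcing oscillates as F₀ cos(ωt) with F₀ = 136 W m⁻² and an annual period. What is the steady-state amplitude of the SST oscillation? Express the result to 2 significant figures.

3.9 K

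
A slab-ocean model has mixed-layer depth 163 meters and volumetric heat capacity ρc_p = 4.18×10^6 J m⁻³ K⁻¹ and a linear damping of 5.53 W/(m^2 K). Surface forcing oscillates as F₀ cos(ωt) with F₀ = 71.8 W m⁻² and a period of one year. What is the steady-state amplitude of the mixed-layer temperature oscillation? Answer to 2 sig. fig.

Areal heat capacity C = ρc_p × D = 4.18×10^6 × 163 = 6.81×10^8 J/(m^2 K).
Angular frequency ω = 2π / T = 2π / 3.15×10^7 s = 1.99×10^-7 s⁻¹.
√((Cω)² + λ²) = √((136)² + 5.53²) = 136 W/(m²·K).
Amplitude A = F₀ / √((Cω)²+λ²) = 71.8 / 136 = 0.528 K.

0.53 K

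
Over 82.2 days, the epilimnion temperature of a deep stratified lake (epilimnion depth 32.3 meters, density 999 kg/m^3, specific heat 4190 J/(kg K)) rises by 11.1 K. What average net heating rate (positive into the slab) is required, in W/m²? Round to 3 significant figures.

211

Areal heat capacity C = ρ c_p D = 999 × 4190 × 32.3 = 1.35×10^8 J m⁻² K⁻¹.
Required heat per unit area: Q = C ΔT = 1.35×10^8 × 11.1 = 1.50×10^9 J/m².
Flux F = Q / Δt = 1.50×10^9 / 7.10×10^6 s = 211 W/m².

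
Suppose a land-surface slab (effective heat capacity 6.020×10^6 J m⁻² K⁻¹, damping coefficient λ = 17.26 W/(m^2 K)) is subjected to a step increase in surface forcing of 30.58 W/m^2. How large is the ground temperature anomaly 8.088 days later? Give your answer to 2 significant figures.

Areal heat capacity C = 6.020×10^6 J m⁻² K⁻¹ (given).
τ = C / λ = 6.02×10^6 / 17.26 = 3.49×10^5 s.
Equilibrium anomaly ΔT_eq = F / λ = 30.58 / 17.26 = 1.77 K.
t = 8.088 days = 6.99×10^5 s, so t/τ = 2.00.
ΔT(t) = ΔT_eq (1 − e^(−t/τ)) = 1.77 × (1 − e^−2.00) = 1.53 K.

1.5 K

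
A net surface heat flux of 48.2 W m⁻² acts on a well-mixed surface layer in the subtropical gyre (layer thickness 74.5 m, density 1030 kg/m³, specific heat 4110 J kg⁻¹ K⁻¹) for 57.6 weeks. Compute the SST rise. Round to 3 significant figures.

Areal heat capacity C = ρ c_p D = 1030 × 4110 × 74.5 = 3.15×10^8 J m⁻² K⁻¹.
Net heat input Q = F Δt = 48.2 × (57.6 weeks × 6.048×10^5 s/week) = 1.68×10^9 J/m².
ΔT = Q / C = 1.68×10^9 / 3.15×10^8 = 5.32 K.

5.32 K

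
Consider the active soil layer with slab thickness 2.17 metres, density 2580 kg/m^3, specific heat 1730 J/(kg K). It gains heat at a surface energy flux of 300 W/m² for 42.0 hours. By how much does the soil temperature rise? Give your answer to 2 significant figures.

Areal heat capacity C = ρ c_p D = 2580 × 1730 × 2.17 = 9.69×10^6 J/(m²·K).
Net heat input Q = F Δt = 300 × (42.0 hours × 3600 s/hour) = 4.54×10^7 J/m².
ΔT = Q / C = 4.54×10^7 / 9.69×10^6 = 4.68 K.

4.7 K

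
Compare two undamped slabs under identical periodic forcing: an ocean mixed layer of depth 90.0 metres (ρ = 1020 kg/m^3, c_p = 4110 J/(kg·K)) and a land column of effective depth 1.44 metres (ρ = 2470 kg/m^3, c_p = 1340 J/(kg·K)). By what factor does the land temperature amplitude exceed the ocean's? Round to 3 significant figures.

79.2

C_ocean = 1020 × 4110 × 90.0 = 3.77×10^8 J/(m²·K).
C_land = 2470 × 1340 × 1.44 = 4.77×10^6 J/(m²·K).
Undamped amplitude ∝ 1/C, so A_land/A_ocean = C_ocean/C_land = 79.2.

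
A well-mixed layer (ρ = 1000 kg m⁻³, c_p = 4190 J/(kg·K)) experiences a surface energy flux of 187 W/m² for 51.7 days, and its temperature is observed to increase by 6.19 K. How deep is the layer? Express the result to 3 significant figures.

Heat input Q = F Δt = 187 × 4.47×10^6 s = 8.35×10^8 J/m².
Required areal heat capacity C = Q / ΔT = 1.35×10^8 J/(m²·K).
Depth D = C / (ρ c_p) = 1.35×10^8 / (1000 × 4190) = 32.2 m.

32.2 m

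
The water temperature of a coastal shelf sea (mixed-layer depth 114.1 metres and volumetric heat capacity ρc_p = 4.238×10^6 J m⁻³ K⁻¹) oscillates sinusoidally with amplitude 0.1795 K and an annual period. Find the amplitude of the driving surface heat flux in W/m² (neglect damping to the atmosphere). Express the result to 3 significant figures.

Areal heat capacity C = ρc_p × D = 4.238×10^6 × 114.1 = 4.84×10^8 J m⁻² K⁻¹.
ω = 2π / 3.15×10^7 s = 1.99×10^-7 s⁻¹.
Cω = 4.84×10^8 × 1.99×10^-7 = 96.3 W/(m²·K).
F₀ = A × Cω = 0.1795 × 96.3 = 17.3 W/m².

17.3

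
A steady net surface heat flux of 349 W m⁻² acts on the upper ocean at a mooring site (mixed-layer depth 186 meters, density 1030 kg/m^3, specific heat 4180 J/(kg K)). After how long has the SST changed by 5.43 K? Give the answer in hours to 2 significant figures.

3500 hours

Areal heat capacity C = ρ c_p D = 1030 × 4180 × 186 = 8.01×10^8 J m⁻² K⁻¹.
Time required: Δt = C ΔT / F = 8.01×10^8 × 5.43 / 349 = 1.25×10^7 s.
In hours: 1.25×10^7 s / (3600 s/hour) = 3460 hours.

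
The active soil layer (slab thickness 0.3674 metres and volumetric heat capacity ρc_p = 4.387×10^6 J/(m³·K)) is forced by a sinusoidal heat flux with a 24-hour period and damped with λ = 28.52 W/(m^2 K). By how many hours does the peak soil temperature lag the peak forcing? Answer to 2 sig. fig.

Areal heat capacity C = ρc_p × D = 4.387×10^6 × 0.3674 = 1.61×10^6 J/(m²·K).
ω = 2π / 86400 s = 7.27×10^-5 s⁻¹.
Phase lag φ = arctan(Cω/λ) = arctan(117/28.52) = 1.33 rad.
Time lag = φ / ω = 1.33 / 7.27×10^-5 = 18300 s = 5.09 hours.

5.1 hours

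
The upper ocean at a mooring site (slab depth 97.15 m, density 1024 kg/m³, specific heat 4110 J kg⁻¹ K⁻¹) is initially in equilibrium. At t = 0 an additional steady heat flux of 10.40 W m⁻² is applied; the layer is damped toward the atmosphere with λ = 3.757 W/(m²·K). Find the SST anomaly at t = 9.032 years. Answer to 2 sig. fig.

2.6 K

Areal heat capacity C = ρ c_p D = 1024 × 4110 × 97.15 = 4.09×10^8 J/(m²·K).
τ = C / λ = 4.09×10^8 / 3.757 = 1.09×10^8 s.
Equilibrium anomaly ΔT_eq = F / λ = 10.40 / 3.757 = 2.77 K.
t = 9.032 years = 2.85×10^8 s, so t/τ = 2.62.
ΔT(t) = ΔT_eq (1 − e^(−t/τ)) = 2.77 × (1 − e^−2.62) = 2.57 K.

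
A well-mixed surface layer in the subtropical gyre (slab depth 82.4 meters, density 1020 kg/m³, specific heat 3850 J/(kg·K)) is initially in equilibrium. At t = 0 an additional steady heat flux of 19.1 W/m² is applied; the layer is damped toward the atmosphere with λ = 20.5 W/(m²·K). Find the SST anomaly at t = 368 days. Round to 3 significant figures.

Areal heat capacity C = ρ c_p D = 1020 × 3850 × 82.4 = 3.24×10^8 J/(m²·K).
τ = C / λ = 3.24×10^8 / 20.5 = 1.58×10^7 s.
Equilibrium anomaly ΔT_eq = F / λ = 19.1 / 20.5 = 0.932 K.
t = 368 days = 3.18×10^7 s, so t/τ = 2.01.
ΔT(t) = ΔT_eq (1 − e^(−t/τ)) = 0.932 × (1 − e^−2.01) = 0.807 K.

0.807 K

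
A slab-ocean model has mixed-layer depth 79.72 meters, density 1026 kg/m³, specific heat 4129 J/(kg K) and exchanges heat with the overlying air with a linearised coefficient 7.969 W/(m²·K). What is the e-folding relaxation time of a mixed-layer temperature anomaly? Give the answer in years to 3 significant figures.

1.34 years

Areal heat capacity C = ρ c_p D = 1026 × 4129 × 79.72 = 3.38×10^8 J/(m^2 K).
Relaxation time τ = C / λ = 3.38×10^8 / 7.969 = 4.24×10^7 s.
In years: 4.24×10^7 s / (3.156×10^7 s/year) = 1.34 years.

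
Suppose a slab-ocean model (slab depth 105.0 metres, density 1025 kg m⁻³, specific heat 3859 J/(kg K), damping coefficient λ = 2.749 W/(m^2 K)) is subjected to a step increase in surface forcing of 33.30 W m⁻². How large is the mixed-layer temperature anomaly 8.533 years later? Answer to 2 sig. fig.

Areal heat capacity C = ρ c_p D = 1025 × 3859 × 105.0 = 4.15×10^8 J/(m²·K).
τ = C / λ = 4.15×10^8 / 2.749 = 1.51×10^8 s.
Equilibrium anomaly ΔT_eq = F / λ = 33.30 / 2.749 = 12.1 K.
t = 8.533 years = 2.69×10^8 s, so t/τ = 1.78.
ΔT(t) = ΔT_eq (1 − e^(−t/τ)) = 12.1 × (1 − e^−1.78) = 10.1 K.

10 K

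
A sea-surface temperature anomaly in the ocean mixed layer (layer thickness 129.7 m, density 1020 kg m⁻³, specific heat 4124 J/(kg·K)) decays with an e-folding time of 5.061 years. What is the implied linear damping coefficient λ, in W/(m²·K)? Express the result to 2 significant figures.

3.4

Areal heat capacity C = ρ c_p D = 1020 × 4124 × 129.7 = 5.46×10^8 J/(m^2 K).
τ = 5.061 years = 1.60×10^8 s.
λ = C / τ = 5.46×10^8 / 1.60×10^8 = 3.42 W/(m²·K).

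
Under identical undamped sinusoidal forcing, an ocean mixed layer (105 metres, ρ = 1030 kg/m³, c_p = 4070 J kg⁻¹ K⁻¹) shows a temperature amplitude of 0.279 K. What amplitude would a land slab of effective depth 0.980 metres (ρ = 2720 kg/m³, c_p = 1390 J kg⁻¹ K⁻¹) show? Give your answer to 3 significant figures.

C_ocean = 4.40×10^8 J/(m²·K); C_land = 3.71×10^6 J/(m²·K).
A ∝ 1/C ⇒ A_land = A_ocean × C_ocean/C_land = 0.279 × 119 = 33.1 K.

33.1 K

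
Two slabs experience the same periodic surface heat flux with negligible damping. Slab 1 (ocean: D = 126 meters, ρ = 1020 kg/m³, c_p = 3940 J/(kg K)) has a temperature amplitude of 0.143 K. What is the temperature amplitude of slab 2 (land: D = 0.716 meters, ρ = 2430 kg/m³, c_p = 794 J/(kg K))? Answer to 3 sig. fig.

C_ocean = 5.06×10^8 J/(m²·K); C_land = 1.38×10^6 J/(m²·K).
A ∝ 1/C ⇒ A_land = A_ocean × C_ocean/C_land = 0.143 × 367 = 52.4 K.

52.4 K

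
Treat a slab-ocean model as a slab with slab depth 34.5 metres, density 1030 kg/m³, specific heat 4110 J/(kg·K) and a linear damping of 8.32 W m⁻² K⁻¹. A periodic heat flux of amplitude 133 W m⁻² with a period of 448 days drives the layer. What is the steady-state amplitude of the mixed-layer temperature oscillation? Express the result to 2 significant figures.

5.3 K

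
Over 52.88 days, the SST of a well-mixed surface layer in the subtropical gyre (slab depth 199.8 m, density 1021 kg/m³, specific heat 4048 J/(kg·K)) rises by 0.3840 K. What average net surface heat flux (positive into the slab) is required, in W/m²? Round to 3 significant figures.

Areal heat capacity C = ρ c_p D = 1021 × 4048 × 199.8 = 8.26×10^8 J/(m^2 K).
Required heat per unit area: Q = C ΔT = 8.26×10^8 × 0.3840 = 3.17×10^8 J/m².
Flux F = Q / Δt = 3.17×10^8 / 4.57×10^6 s = 69.4 W/m².

69.4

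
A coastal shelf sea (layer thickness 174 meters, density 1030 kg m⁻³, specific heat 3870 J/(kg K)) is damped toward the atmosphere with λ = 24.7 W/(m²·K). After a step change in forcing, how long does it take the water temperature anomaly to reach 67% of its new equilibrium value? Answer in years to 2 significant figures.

Areal heat capacity C = ρ c_p D = 1030 × 3870 × 174 = 6.94×10^8 J/(m²·K).
τ = C / λ = 6.94×10^8 / 24.7 = 2.81×10^7 s.
Fraction reached: 1 − e^(−t/τ) = 0.67 ⇒ t = −τ ln(1 − 0.67) = τ × 1.11.
t = 3.11×10^7 s = 0.986 years.

0.99 years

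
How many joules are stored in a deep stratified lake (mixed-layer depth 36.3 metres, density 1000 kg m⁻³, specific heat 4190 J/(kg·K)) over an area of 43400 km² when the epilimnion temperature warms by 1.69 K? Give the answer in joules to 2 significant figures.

1.1×10^19 J

Areal heat capacity C = ρ c_p D = 1000 × 4190 × 36.3 = 1.52×10^8 J m⁻² K⁻¹.
Heat per unit area: q = C ΔT = 1.52×10^8 × 1.69 = 2.57×10^8 J/m².
Total heat: Q = q × A = 2.57×10^8 × (43400 × 10⁶ m²) = 1.12×10^19 J.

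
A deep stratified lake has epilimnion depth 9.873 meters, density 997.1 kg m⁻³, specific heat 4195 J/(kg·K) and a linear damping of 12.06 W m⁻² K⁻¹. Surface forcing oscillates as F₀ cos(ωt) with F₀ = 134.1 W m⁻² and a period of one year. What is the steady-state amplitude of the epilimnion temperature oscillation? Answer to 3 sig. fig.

Areal heat capacity C = ρ c_p D = 997.1 × 4195 × 9.873 = 4.13×10^7 J/(m²·K).
Angular frequency ω = 2π / T = 2π / 3.15×10^7 s = 1.99×10^-7 s⁻¹.
√((Cω)² + λ²) = √((8.23)² + 12.06²) = 14.6 W/(m²·K).
Amplitude A = F₀ / √((Cω)²+λ²) = 134.1 / 14.6 = 9.19 K.

9.19 K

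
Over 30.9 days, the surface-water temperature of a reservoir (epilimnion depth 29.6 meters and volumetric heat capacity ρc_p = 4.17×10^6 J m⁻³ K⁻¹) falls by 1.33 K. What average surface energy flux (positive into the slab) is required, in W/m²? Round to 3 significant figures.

Areal heat capacity C = ρc_p × D = 4.17×10^6 × 29.6 = 1.23×10^8 J/(m²·K).
Required heat per unit area: Q = C ΔT = 1.23×10^8 × -1.33 = -1.64×10^8 J/m².
Flux F = Q / Δt = -1.64×10^8 / 2.67×10^6 s = -61.5 W/m².

-61.5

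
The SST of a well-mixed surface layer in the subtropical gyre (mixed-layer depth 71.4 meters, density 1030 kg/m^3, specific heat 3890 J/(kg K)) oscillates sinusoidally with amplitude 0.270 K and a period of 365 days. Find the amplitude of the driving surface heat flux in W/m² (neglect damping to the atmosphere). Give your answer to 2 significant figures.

Areal heat capacity C = ρ c_p D = 1030 × 3890 × 71.4 = 2.86×10^8 J/(m^2 K).
ω = 2π / 3.15×10^7 s = 1.99×10^-7 s⁻¹.
Cω = 2.86×10^8 × 1.99×10^-7 = 57.0 W/(m²·K).
F₀ = A × Cω = 0.270 × 57.0 = 15.4 W/m².

15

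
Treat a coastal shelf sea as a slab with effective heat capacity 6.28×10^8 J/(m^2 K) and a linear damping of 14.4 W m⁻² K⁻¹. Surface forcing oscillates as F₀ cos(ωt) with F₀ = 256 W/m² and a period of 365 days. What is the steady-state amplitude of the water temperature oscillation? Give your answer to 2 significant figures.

2.0 K

Areal heat capacity C = 6.28×10^8 J/(m^2 K) (given).
Angular frequency ω = 2π / T = 2π / 3.15×10^7 s = 1.99×10^-7 s⁻¹.
√((Cω)² + λ²) = √((125)² + 14.4²) = 126 W/(m²·K).
Amplitude A = F₀ / √((Cω)²+λ²) = 256 / 126 = 2.03 K.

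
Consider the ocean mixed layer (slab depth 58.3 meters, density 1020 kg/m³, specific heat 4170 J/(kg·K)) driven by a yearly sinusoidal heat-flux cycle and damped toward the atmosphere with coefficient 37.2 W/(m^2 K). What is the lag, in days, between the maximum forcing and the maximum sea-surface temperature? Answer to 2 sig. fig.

54 days

Areal heat capacity C = ρ c_p D = 1020 × 4170 × 58.3 = 2.48×10^8 J/(m^2 K).
ω = 2π / 3.15×10^7 s = 1.99×10^-7 s⁻¹.
Phase lag φ = arctan(Cω/λ) = arctan(49.4/37.2) = 0.925 rad.
Time lag = φ / ω = 0.925 / 1.99×10^-7 = 4.64×10^6 s = 53.8 days.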